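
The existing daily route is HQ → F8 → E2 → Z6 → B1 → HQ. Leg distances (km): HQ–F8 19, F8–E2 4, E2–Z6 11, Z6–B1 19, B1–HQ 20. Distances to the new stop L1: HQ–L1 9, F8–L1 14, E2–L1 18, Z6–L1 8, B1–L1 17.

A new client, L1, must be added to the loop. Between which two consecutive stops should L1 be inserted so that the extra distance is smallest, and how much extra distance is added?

Adding 4 km by placing L1 on the HQ–F8 leg.

Insertion cost between consecutive stops i–j is d(i,L1) + d(L1,j) − d(i,j):
  between HQ and F8: 9 + 14 − 19 = 4
  between F8 and E2: 14 + 18 − 4 = 28
  between E2 and Z6: 18 + 8 − 11 = 15
  between Z6 and B1: 8 + 17 − 19 = 6
  between B1 and HQ: 17 + 9 − 20 = 6
Cheapest insertion is between HQ and F8, adding 4.
New total = 73 + 4 = 77.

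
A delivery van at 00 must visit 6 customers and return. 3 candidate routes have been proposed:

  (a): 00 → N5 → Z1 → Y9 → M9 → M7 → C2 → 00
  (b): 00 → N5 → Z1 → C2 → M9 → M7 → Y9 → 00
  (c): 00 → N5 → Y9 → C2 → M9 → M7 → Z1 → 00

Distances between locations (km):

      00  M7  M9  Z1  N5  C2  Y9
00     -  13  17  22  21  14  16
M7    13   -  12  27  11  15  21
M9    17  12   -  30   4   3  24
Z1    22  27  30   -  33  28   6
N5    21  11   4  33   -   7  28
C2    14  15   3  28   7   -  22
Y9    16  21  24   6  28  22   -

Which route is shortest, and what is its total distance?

(a): 21 + 33 + 6 + 24 + 12 + 15 + 14 = 125
(b): 21 + 33 + 28 + 3 + 12 + 21 + 16 = 134
(c): 21 + 28 + 22 + 3 + 12 + 27 + 22 = 135

125 km — (a) is the shortest.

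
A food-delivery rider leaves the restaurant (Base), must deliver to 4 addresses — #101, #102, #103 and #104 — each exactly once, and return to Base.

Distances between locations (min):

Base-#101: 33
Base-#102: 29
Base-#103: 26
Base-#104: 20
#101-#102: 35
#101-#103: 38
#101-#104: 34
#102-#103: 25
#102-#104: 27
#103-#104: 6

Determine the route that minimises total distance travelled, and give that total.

119 min — the shortest possible round trip.

With 4 stops there are 4!/2 = 12 distinct round trips (a route and its reverse cost the same).
Base - #101 - #102 - #103 - #104 - Base: 33+35+25+6+20 = 119
Base - #101 - #102 - #104 - #103 - Base: 33+35+27+6+26 = 127
Base - #101 - #103 - #102 - #104 - Base: 33+38+25+27+20 = 143
Base - #101 - #103 - #104 - #102 - Base: 33+38+6+27+29 = 133
Base - #101 - #104 - #102 - #103 - Base: 33+34+27+25+26 = 145
Base - #101 - #104 - #103 - #102 - Base: 33+34+6+25+29 = 127
Base - #102 - #101 - #103 - #104 - Base: 29+35+38+6+20 = 128
Base - #102 - #101 - #104 - #103 - Base: 29+35+34+6+26 = 130
Base - #102 - #103 - #101 - #104 - Base: 29+25+38+34+20 = 146
Base - #102 - #104 - #101 - #103 - Base: 29+27+34+38+26 = 154
Base - #103 - #101 - #102 - #104 - Base: 26+38+35+27+20 = 146
Base - #103 - #102 - #101 - #104 - Base: 26+25+35+34+20 = 140
The minimum is 119.
One optimal route: Base → #101 → #102 → #103 → #104 → Base (or its reverse).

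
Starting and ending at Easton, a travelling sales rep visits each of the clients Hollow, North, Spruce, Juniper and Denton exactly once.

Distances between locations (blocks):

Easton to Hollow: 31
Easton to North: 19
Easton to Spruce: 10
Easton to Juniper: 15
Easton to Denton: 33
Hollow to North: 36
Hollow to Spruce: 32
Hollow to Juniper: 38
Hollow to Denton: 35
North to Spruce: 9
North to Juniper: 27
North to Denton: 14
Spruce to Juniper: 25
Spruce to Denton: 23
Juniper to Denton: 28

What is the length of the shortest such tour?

Shortest round trip = 121 blocks.

There are 60 distinct closed tours to check (reversals are equivalent).
Easton → Hollow → North → Spruce → Juniper → Denton → Easton: 31+36+9+25+28+33 = 162
Easton → Hollow → North → Spruce → Denton → Juniper → Easton: 31+36+9+23+28+15 = 142
Easton → Hollow → North → Juniper → Spruce → Denton → Easton: 31+36+27+25+23+33 = 175
Easton → Hollow → North → Juniper → Denton → Spruce → Easton: 31+36+27+28+23+10 = 155
Easton → Hollow → North → Denton → Spruce → Juniper → Easton: 31+36+14+23+25+15 = 144
Easton → Hollow → North → Denton → Juniper → Spruce → Easton: 31+36+14+28+25+10 = 144
Easton → Hollow → Spruce → North → Juniper → Denton → Easton: 31+32+9+27+28+33 = 160
Easton → Hollow → Spruce → North → Denton → Juniper → Easton: 31+32+9+14+28+15 = 129
Easton → Hollow → Spruce → Juniper → North → Denton → Easton: 31+32+25+27+14+33 = 162
Easton → Hollow → Spruce → Juniper → Denton → North → Easton: 31+32+25+28+14+19 = 149
Easton → Hollow → Spruce → Denton → North → Juniper → Easton: 31+32+23+14+27+15 = 142
Easton → Hollow → Spruce → Denton → Juniper → North → Easton: 31+32+23+28+27+19 = 160
Easton → Hollow → Juniper → North → Spruce → Denton → Easton: 31+38+27+9+23+33 = 161
Easton → Hollow → Juniper → North → Denton → Spruce → Easton: 31+38+27+14+23+10 = 143
… (46 more)
Easton → Spruce → North → Denton → Hollow → Juniper → Easton: 10+9+14+35+38+15 = 121  ← best
The minimum is 121.
One optimal route: Easton → Spruce → North → Denton → Hollow → Juniper → Easton (or its reverse).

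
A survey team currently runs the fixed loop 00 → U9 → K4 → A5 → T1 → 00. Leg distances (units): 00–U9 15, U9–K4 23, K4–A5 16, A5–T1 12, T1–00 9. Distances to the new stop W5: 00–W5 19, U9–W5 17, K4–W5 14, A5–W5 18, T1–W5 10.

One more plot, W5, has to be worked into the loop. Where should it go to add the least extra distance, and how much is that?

Insertion cost between consecutive stops i–j is d(i,W5) + d(W5,j) − d(i,j):
  between 00 and U9: 19 + 17 − 15 = 21
  between U9 and K4: 17 + 14 − 23 = 8
  between K4 and A5: 14 + 18 − 16 = 16
  between A5 and T1: 18 + 10 − 12 = 16
  between T1 and 00: 10 + 19 − 9 = 20
Cheapest insertion is between U9 and K4, adding 8.
New total = 75 + 8 = 83.

+8 — insert W5 between U9 and K4.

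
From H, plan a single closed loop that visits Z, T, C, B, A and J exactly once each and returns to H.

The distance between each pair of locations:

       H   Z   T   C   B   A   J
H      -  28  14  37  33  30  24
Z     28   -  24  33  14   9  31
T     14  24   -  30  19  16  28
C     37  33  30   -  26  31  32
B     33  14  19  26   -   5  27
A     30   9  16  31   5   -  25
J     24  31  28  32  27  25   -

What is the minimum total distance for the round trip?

There are 360 distinct closed tours to check (reversals are equivalent).
H→Z→T→C→B→A→J→H: 28+24+30+26+5+25+24 = 162
H→Z→T→C→B→J→A→H: 28+24+30+26+27+25+30 = 190
H→Z→T→C→A→B→J→H: 28+24+30+31+5+27+24 = 169
H→Z→T→C→A→J→B→H: 28+24+30+31+25+27+33 = 198
H→Z→T→C→J→B→A→H: 28+24+30+32+27+5+30 = 176
H→Z→T→C→J→A→B→H: 28+24+30+32+25+5+33 = 177
H→Z→T→B→C→A→J→H: 28+24+19+26+31+25+24 = 177
H→Z→T→B→C→J→A→H: 28+24+19+26+32+25+30 = 184
… (352 more)
H→T→Z→A→B→C→J→H: 14+24+9+5+26+32+24 = 134  ← best
The minimum is 134.
One optimal route: H → T → Z → A → B → C → J → H (or its reverse).

Minimum total distance: 134.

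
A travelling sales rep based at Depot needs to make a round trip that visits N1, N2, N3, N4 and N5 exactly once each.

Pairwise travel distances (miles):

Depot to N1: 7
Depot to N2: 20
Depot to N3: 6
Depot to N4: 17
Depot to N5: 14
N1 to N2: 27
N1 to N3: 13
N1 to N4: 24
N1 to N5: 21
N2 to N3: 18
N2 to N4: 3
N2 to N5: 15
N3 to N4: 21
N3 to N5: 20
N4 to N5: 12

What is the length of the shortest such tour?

With 5 stops there are 5!/2 = 60 distinct round trips (a route and its reverse cost the same).
Depot→N1→N2→N3→N4→N5→Depot: 7+27+18+21+12+14 = 99
Depot→N1→N2→N3→N5→N4→Depot: 7+27+18+20+12+17 = 101
Depot→N1→N2→N4→N3→N5→Depot: 7+27+3+21+20+14 = 92
Depot→N1→N2→N4→N5→N3→Depot: 7+27+3+12+20+6 = 75
Depot→N1→N2→N5→N3→N4→Depot: 7+27+15+20+21+17 = 107
Depot→N1→N2→N5→N4→N3→Depot: 7+27+15+12+21+6 = 88
Depot→N1→N3→N2→N4→N5→Depot: 7+13+18+3+12+14 = 67
Depot→N1→N3→N2→N5→N4→Depot: 7+13+18+15+12+17 = 82
Depot→N1→N3→N4→N2→N5→Depot: 7+13+21+3+15+14 = 73
Depot→N1→N3→N4→N5→N2→Depot: 7+13+21+12+15+20 = 88
Depot→N1→N3→N5→N2→N4→Depot: 7+13+20+15+3+17 = 75
Depot→N1→N3→N5→N4→N2→Depot: 7+13+20+12+3+20 = 75
Depot→N1→N4→N2→N3→N5→Depot: 7+24+3+18+20+14 = 86
Depot→N1→N4→N2→N5→N3→Depot: 7+24+3+15+20+6 = 75
… (46 more)
The minimum is 67.
One optimal route: Depot → N1 → N3 → N2 → N4 → N5 → Depot (or its reverse).

Shortest round trip = 67 miles.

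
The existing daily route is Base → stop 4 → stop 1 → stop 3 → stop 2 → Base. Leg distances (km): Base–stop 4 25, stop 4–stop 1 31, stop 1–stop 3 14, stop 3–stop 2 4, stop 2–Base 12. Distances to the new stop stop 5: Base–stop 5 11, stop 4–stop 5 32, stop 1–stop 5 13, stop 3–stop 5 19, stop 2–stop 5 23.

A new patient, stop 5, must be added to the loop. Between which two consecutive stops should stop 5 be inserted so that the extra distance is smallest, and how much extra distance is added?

Insertion cost between consecutive stops i–j is d(i,stop 5) + d(stop 5,j) − d(i,j):
  between Base and stop 4: 11 + 32 − 25 = 18
  between stop 4 and stop 1: 32 + 13 − 31 = 14
  between stop 1 and stop 3: 13 + 19 − 14 = 18
  between stop 3 and stop 2: 19 + 23 − 4 = 38
  between stop 2 and Base: 23 + 11 − 12 = 22
Cheapest insertion is between stop 4 and stop 1, adding 14.
New total = 86 + 14 = 100.

Minimum extra distance: 14 km, inserting stop 5 between stop 4 and stop 1.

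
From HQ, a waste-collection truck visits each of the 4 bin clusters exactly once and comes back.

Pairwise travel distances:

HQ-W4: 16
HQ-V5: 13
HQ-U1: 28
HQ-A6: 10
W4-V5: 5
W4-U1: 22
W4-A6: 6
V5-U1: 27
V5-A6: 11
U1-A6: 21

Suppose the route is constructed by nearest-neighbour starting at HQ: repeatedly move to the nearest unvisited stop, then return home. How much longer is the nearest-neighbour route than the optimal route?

5 longer than the optimal tour.

HQ: A6=10, V5=13, W4=16, U1=28 ⇒ A6
A6: W4=6, V5=11, U1=21 ⇒ W4
W4: V5=5, U1=22 ⇒ V5
V5: U1=27 ⇒ U1
NN route HQ → A6 → W4 → V5 → U1 → HQ costs 76.
Optimal: HQ → V5 → W4 → U1 → A6 → HQ costs 71 (by enumerating all 12 distinct tours).
Excess = 76 − 71 = 5.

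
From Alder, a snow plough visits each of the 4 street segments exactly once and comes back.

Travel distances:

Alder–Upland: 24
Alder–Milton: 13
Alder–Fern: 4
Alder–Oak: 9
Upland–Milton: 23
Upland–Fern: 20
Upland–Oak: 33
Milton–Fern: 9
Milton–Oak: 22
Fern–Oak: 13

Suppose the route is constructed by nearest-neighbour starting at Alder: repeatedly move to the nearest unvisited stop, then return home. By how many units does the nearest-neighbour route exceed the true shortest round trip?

Alder: Fern=4, Oak=9, Milton=13, Upland=24 ⇒ Fern
Fern: Milton=9, Oak=13, Upland=20 ⇒ Milton
Milton: Oak=22, Upland=23 ⇒ Oak
Oak: Upland=33 ⇒ Upland
NN route Alder → Fern → Milton → Oak → Upland → Alder costs 92.
Optimal: Alder → Upland → Milton → Fern → Oak → Alder costs 78 (by enumerating all 12 distinct tours).
Excess = 92 − 78 = 14.

The nearest-neighbour route is 14 longer than optimal.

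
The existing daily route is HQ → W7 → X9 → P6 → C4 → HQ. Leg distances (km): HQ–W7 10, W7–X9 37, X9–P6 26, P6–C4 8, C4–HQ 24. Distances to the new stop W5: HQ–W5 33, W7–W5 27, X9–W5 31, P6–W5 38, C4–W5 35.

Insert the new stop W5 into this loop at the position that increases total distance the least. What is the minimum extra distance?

Insertion cost between consecutive stops i–j is d(i,W5) + d(W5,j) − d(i,j):
  between HQ and W7: 33 + 27 − 10 = 50
  between W7 and X9: 27 + 31 − 37 = 21
  between X9 and P6: 31 + 38 − 26 = 43
  between P6 and C4: 38 + 35 − 8 = 65
  between C4 and HQ: 35 + 33 − 24 = 44
Cheapest insertion is between W7 and X9, adding 21.
New total = 105 + 21 = 126.

+21 km — insert W5 between W7 and X9.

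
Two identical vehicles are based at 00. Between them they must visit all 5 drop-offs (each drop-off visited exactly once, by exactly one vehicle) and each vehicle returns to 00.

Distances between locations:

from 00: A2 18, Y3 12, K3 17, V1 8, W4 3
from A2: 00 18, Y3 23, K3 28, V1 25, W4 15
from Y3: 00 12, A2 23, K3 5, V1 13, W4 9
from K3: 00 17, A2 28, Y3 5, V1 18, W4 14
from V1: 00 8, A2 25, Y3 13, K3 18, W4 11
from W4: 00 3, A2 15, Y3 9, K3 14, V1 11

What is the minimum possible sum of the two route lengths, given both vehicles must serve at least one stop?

Minimum combined distance: 78.

Check every non-empty split of the stops between the two vehicles; for each half take its own optimal tour:
  {A2} + {Y3, K3, V1, W4}: 36 + 43 = 79
  {Y3} + {A2, K3, V1, W4}: 24 + 72 = 96
  {A2, Y3} + {K3, V1, W4}: 53 + 43 = 96
  {K3} + {A2, Y3, V1, W4}: 34 + 62 = 96
  {A2, K3} + {Y3, V1, W4}: 63 + 33 = 96
  {Y3, K3} + {A2, V1, W4}: 34 + 51 = 85
  … (15 splits in total)
  {A2, Y3, K3, V1} + {W4}: 72 + 6 = 78  ← best
Best: vehicle 1 00 → A2 → Y3 → K3 → V1 → 00 = 72; vehicle 2 00 → W4 → 00 = 6; combined 78.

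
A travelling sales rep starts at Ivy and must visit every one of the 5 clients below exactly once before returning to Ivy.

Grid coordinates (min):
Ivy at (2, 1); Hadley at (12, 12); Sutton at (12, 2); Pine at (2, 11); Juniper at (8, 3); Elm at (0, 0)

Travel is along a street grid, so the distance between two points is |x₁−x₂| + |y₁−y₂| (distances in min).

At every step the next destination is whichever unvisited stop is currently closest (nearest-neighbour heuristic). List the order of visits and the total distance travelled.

Total distance 50 min via the nearest-neighbour route Ivy → Elm → Juniper → Sutton → Hadley → Pine → Ivy.

From Ivy: distances to unvisited — Elm=3, Juniper=8, Pine=10, Sutton=11, Hadley=21. Nearest is Elm (3).
From Elm: distances to unvisited — Juniper=11, Pine=13, Sutton=14, Hadley=24. Nearest is Juniper (11).
From Juniper: distances to unvisited — Sutton=5, Hadley=13, Pine=14. Nearest is Sutton (5).
From Sutton: distances to unvisited — Hadley=10, Pine=19. Nearest is Hadley (10).
From Hadley: distances to unvisited — Pine=11. Nearest is Pine (11).
Return Pine→Ivy: 10.
Total = 3 + 11 + 5 + 10 + 11 + 10 = 50.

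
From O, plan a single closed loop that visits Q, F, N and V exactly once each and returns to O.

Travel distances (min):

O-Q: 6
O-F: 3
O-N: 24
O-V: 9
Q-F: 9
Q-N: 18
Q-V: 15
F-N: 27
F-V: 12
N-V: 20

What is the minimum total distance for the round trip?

Shortest round trip = 59 min.

O - Q - F - N - V - O: 6+9+27+20+9 = 71
O - Q - F - V - N - O: 6+9+12+20+24 = 71
O - Q - N - F - V - O: 6+18+27+12+9 = 72
O - Q - N - V - F - O: 6+18+20+12+3 = 59
O - Q - V - F - N - O: 6+15+12+27+24 = 84
O - Q - V - N - F - O: 6+15+20+27+3 = 71
O - F - Q - N - V - O: 3+9+18+20+9 = 59
O - F - Q - V - N - O: 3+9+15+20+24 = 71
O - F - N - Q - V - O: 3+27+18+15+9 = 72
O - F - V - Q - N - O: 3+12+15+18+24 = 72
O - N - Q - F - V - O: 24+18+9+12+9 = 72
O - N - F - Q - V - O: 24+27+9+15+9 = 84
The minimum is 59.
One optimal route: O → Q → N → V → F → O (or its reverse).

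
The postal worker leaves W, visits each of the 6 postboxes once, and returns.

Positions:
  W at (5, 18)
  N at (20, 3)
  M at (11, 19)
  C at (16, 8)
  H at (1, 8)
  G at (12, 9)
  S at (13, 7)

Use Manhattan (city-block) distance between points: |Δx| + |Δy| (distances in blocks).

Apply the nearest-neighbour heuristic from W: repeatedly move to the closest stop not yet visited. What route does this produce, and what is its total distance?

From W: distances to unvisited — M=7, H=14, G=16, S=19, C=21, N=30. Nearest is M (7).
From M: distances to unvisited — G=11, S=14, C=16, H=21, N=25. Nearest is G (11).
From G: distances to unvisited — S=3, C=5, H=12, N=14. Nearest is S (3).
From S: distances to unvisited — C=4, N=11, H=13. Nearest is C (4).
From C: distances to unvisited — N=9, H=15. Nearest is N (9).
From N: distances to unvisited — H=24. Nearest is H (24).
Return H→W: 14.
Total = 7 + 11 + 3 + 4 + 9 + 24 + 14 = 72.

Nearest-neighbour total = 72 blocks; route W → M → G → S → C → N → H → W.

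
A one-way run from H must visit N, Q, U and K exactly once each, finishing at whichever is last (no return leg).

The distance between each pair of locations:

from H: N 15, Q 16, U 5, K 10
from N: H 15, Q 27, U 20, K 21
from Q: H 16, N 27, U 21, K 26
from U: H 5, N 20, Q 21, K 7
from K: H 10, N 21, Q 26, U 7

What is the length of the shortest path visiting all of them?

Shortest open route: 60.

There are 4! = 24 possible orderings.
H - N - Q - U - K: 15+27+21+7 = 70
H - N - Q - K - U: 15+27+26+7 = 75
H - N - U - Q - K: 15+20+21+26 = 82
H - N - U - K - Q: 15+20+7+26 = 68
H - N - K - Q - U: 15+21+26+21 = 83
H - N - K - U - Q: 15+21+7+21 = 64
H - Q - N - U - K: 16+27+20+7 = 70
H - Q - N - K - U: 16+27+21+7 = 71
H - Q - U - N - K: 16+21+20+21 = 78
H - Q - U - K - N: 16+21+7+21 = 65
H - Q - K - N - U: 16+26+21+20 = 83
H - Q - K - U - N: 16+26+7+20 = 69
H - U - N - Q - K: 5+20+27+26 = 78
H - U - N - K - Q: 5+20+21+26 = 72
… (10 more)
H - U - K - N - Q: 5+7+21+27 = 60  ← best
The minimum is 60.
One shortest path: H → U → K → N → Q.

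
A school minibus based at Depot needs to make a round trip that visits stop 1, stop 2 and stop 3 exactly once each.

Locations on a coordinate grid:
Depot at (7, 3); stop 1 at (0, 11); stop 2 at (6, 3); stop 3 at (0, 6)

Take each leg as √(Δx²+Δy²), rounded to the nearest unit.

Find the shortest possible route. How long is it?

With 3 stops there are 3!/2 = 3 distinct round trips (a route and its reverse cost the same).
Depot→stop 1→stop 2→stop 3→Depot: 11+10+7+8 = 36
Depot→stop 1→stop 3→stop 2→Depot: 11+5+7+1 = 24
Depot→stop 2→stop 1→stop 3→Depot: 1+10+5+8 = 24
The minimum is 24.
One optimal route: Depot → stop 1 → stop 3 → stop 2 → Depot (or its reverse).

Minimum total distance: 24.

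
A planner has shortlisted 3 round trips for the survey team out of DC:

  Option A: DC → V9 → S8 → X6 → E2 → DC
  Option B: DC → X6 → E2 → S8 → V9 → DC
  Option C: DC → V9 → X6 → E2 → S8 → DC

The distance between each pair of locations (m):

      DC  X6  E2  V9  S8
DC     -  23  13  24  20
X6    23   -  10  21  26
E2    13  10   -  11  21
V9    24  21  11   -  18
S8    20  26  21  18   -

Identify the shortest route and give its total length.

91 m — Option A is the shortest.

Option A: 24 + 18 + 26 + 10 + 13 = 91
Option B: 23 + 10 + 21 + 18 + 24 = 96
Option C: 24 + 21 + 10 + 21 + 20 = 96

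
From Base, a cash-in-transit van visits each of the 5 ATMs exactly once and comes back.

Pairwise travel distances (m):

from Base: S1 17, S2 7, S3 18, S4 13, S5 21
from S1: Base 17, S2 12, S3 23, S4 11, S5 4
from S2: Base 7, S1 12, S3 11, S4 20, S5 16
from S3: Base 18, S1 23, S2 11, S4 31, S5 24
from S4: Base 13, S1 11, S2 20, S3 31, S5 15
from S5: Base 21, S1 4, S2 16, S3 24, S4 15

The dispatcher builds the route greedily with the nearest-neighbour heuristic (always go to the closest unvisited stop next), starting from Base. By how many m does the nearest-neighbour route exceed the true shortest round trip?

From Base: S2=7, S4=13, S1=17, S3=18, S5=21 → choose S2 (7).
From S2: S3=11, S1=12, S5=16, S4=20 → choose S3 (11).
From S3: S1=23, S5=24, S4=31 → choose S1 (23).
From S1: S5=4, S4=11 → choose S5 (4).
From S5: S4=15 → choose S4 (15).
NN route Base → S2 → S3 → S1 → S5 → S4 → Base costs 73.
Optimal: Base → S2 → S3 → S5 → S1 → S4 → Base costs 70 (by enumerating all 60 distinct tours).
Excess = 73 − 70 = 3.

Excess over optimum: 3 m.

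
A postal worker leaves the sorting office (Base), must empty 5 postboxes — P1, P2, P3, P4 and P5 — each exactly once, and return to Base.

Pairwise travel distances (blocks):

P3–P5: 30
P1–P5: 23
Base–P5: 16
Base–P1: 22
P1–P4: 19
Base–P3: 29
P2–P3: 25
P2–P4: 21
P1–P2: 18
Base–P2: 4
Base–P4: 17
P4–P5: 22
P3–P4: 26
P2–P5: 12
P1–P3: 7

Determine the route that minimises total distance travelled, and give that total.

Base→P1→P2→P3→P4→P5→Base: 22+18+25+26+22+16 = 129
Base→P1→P2→P3→P5→P4→Base: 22+18+25+30+22+17 = 134
Base→P1→P2→P4→P3→P5→Base: 22+18+21+26+30+16 = 133
Base→P1→P2→P4→P5→P3→Base: 22+18+21+22+30+29 = 142
Base→P1→P2→P5→P3→P4→Base: 22+18+12+30+26+17 = 125
Base→P1→P2→P5→P4→P3→Base: 22+18+12+22+26+29 = 129
Base→P1→P3→P2→P4→P5→Base: 22+7+25+21+22+16 = 113
Base→P1→P3→P2→P5→P4→Base: 22+7+25+12+22+17 = 105
Base→P1→P3→P4→P2→P5→Base: 22+7+26+21+12+16 = 104
Base→P1→P3→P4→P5→P2→Base: 22+7+26+22+12+4 = 93
Base→P1→P3→P5→P2→P4→Base: 22+7+30+12+21+17 = 109
Base→P1→P3→P5→P4→P2→Base: 22+7+30+22+21+4 = 106
Base→P1→P4→P2→P3→P5→Base: 22+19+21+25+30+16 = 133
Base→P1→P4→P2→P5→P3→Base: 22+19+21+12+30+29 = 133
… (46 more)
Base→P2→P5→P1→P3→P4→Base: 4+12+23+7+26+17 = 89  ← best
The minimum is 89.
One optimal route: Base → P2 → P5 → P1 → P3 → P4 → Base (or its reverse).

89 blocks — the shortest possible round trip.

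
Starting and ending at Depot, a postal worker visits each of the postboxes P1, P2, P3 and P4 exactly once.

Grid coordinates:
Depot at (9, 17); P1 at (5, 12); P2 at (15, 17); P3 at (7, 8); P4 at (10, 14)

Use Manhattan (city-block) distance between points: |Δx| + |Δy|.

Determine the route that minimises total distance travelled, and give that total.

Shortest round trip = 38.

There are 12 distinct closed tours to check (reversals are equivalent).
Depot → P1 → P2 → P3 → P4 → Depot: 9+15+17+9+4 = 54
Depot → P1 → P2 → P4 → P3 → Depot: 9+15+8+9+11 = 52
Depot → P1 → P3 → P2 → P4 → Depot: 9+6+17+8+4 = 44
Depot → P1 → P3 → P4 → P2 → Depot: 9+6+9+8+6 = 38
Depot → P1 → P4 → P2 → P3 → Depot: 9+7+8+17+11 = 52
Depot → P1 → P4 → P3 → P2 → Depot: 9+7+9+17+6 = 48
Depot → P2 → P1 → P3 → P4 → Depot: 6+15+6+9+4 = 40
Depot → P2 → P1 → P4 → P3 → Depot: 6+15+7+9+11 = 48
Depot → P2 → P3 → P1 → P4 → Depot: 6+17+6+7+4 = 40
Depot → P2 → P4 → P1 → P3 → Depot: 6+8+7+6+11 = 38
Depot → P3 → P1 → P2 → P4 → Depot: 11+6+15+8+4 = 44
Depot → P3 → P2 → P1 → P4 → Depot: 11+17+15+7+4 = 54
The minimum is 38.
One optimal route: Depot → P1 → P3 → P4 → P2 → Depot (or its reverse).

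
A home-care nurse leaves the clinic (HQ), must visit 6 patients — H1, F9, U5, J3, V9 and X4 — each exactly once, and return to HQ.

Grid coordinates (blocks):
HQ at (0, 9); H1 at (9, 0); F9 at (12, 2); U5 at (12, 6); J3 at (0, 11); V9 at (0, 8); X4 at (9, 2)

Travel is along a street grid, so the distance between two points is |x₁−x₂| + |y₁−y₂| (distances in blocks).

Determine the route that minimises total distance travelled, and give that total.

HQ - H1 - F9 - U5 - J3 - V9 - X4 - HQ: 18+5+4+17+3+15+16 = 78
HQ - H1 - F9 - U5 - J3 - X4 - V9 - HQ: 18+5+4+17+18+15+1 = 78
HQ - H1 - F9 - U5 - V9 - J3 - X4 - HQ: 18+5+4+14+3+18+16 = 78
HQ - H1 - F9 - U5 - V9 - X4 - J3 - HQ: 18+5+4+14+15+18+2 = 76
HQ - H1 - F9 - U5 - X4 - J3 - V9 - HQ: 18+5+4+7+18+3+1 = 56
HQ - H1 - F9 - U5 - X4 - V9 - J3 - HQ: 18+5+4+7+15+3+2 = 54
HQ - H1 - F9 - J3 - U5 - V9 - X4 - HQ: 18+5+21+17+14+15+16 = 106
HQ - H1 - F9 - J3 - U5 - X4 - V9 - HQ: 18+5+21+17+7+15+1 = 84
… (352 more)
HQ - H1 - X4 - F9 - U5 - V9 - J3 - HQ: 18+2+3+4+14+3+2 = 46  ← best
The minimum is 46.
One optimal route: HQ → H1 → X4 → F9 → U5 → V9 → J3 → HQ (or its reverse).

Shortest round trip = 46 blocks.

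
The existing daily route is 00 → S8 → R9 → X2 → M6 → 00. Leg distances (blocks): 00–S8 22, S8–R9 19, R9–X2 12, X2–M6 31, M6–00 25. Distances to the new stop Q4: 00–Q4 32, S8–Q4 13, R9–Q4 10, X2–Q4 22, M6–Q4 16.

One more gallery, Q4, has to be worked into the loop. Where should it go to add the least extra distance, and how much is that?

Insertion cost between consecutive stops i–j is d(i,Q4) + d(Q4,j) − d(i,j):
  between 00 and S8: 32 + 13 − 22 = 23
  between S8 and R9: 13 + 10 − 19 = 4
  between R9 and X2: 10 + 22 − 12 = 20
  between X2 and M6: 22 + 16 − 31 = 7
  between M6 and 00: 16 + 32 − 25 = 23
Cheapest insertion is between S8 and R9, adding 4.
New total = 109 + 4 = 113.

+4 blocks — insert Q4 between S8 and R9.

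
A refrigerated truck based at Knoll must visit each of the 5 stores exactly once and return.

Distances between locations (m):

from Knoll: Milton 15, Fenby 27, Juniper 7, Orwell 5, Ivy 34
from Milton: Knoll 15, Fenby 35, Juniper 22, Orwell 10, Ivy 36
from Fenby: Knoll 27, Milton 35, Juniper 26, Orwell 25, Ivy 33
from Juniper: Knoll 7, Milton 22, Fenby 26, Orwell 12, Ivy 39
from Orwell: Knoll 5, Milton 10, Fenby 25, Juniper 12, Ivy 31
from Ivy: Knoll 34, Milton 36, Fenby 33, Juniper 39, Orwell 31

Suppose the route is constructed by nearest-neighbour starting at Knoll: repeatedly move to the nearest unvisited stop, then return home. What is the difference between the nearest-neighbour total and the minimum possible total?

13 m longer than the optimal tour.

From Knoll: Orwell=5, Juniper=7, Milton=15, Fenby=27, Ivy=34 → choose Orwell (5).
From Orwell: Milton=10, Juniper=12, Fenby=25, Ivy=31 → choose Milton (10).
From Milton: Juniper=22, Fenby=35, Ivy=36 → choose Juniper (22).
From Juniper: Fenby=26, Ivy=39 → choose Fenby (26).
From Fenby: Ivy=33 → choose Ivy (33).
NN route Knoll → Orwell → Milton → Juniper → Fenby → Ivy → Knoll costs 130.
Optimal: Knoll → Juniper → Fenby → Ivy → Milton → Orwell → Knoll costs 117 (by enumerating all 60 distinct tours).
Excess = 130 − 117 = 13.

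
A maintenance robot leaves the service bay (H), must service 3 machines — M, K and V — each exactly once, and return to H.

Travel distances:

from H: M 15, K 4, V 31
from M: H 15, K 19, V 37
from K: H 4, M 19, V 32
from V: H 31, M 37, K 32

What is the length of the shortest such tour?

There are 3 distinct closed tours to check (reversals are equivalent).
H→M→K→V→H: 15+19+32+31 = 97
H→M→V→K→H: 15+37+32+4 = 88
H→K→M→V→H: 4+19+37+31 = 91
The minimum is 88.
One optimal route: H → M → V → K → H (or its reverse).

Minimum total distance: 88.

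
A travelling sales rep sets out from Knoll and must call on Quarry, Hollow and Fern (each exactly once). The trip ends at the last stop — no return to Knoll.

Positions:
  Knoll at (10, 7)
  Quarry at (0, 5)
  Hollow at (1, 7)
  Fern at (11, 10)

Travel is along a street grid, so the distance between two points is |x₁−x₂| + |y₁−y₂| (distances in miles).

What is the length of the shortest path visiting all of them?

There are 3! = 6 possible orderings.
Knoll→Quarry→Hollow→Fern: 12+3+13 = 28
Knoll→Quarry→Fern→Hollow: 12+16+13 = 41
Knoll→Hollow→Quarry→Fern: 9+3+16 = 28
Knoll→Hollow→Fern→Quarry: 9+13+16 = 38
Knoll→Fern→Quarry→Hollow: 4+16+3 = 23
Knoll→Fern→Hollow→Quarry: 4+13+3 = 20
The minimum is 20.
One shortest path: Knoll → Fern → Hollow → Quarry.

Shortest open route: 20 miles.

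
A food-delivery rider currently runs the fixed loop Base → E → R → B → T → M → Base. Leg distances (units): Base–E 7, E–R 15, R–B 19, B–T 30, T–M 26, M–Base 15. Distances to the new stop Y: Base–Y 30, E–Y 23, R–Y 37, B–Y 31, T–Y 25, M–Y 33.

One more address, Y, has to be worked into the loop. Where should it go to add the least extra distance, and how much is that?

+26 — insert Y between B and T.

Insertion cost between consecutive stops i–j is d(i,Y) + d(Y,j) − d(i,j):
  between Base and E: 30 + 23 − 7 = 46
  between E and R: 23 + 37 − 15 = 45
  between R and B: 37 + 31 − 19 = 49
  between B and T: 31 + 25 − 30 = 26
  between T and M: 25 + 33 − 26 = 32
  between M and Base: 33 + 30 − 15 = 48
Cheapest insertion is between B and T, adding 26.
New total = 112 + 26 = 138.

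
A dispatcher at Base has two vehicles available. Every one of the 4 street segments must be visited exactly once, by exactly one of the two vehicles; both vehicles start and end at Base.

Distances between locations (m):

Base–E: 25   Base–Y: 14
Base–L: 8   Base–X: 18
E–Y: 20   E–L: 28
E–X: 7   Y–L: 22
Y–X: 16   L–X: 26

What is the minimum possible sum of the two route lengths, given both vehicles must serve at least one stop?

Check every non-empty split of the stops between the two vehicles; for each half take its own optimal tour:
  {E} + {Y, L, X}: 50 + 64 = 114
  {Y} + {E, L, X}: 28 + 61 = 89
  {E, Y} + {L, X}: 59 + 52 = 111
  {L} + {E, Y, X}: 16 + 59 = 75
  {E, L} + {Y, X}: 61 + 48 = 109
  {Y, L} + {E, X}: 44 + 50 = 94
  … (7 splits in total)
Best: vehicle 1 Base → L → Base = 16; vehicle 2 Base → Y → E → X → Base = 59; combined 75.

75 m — the smallest possible combined total.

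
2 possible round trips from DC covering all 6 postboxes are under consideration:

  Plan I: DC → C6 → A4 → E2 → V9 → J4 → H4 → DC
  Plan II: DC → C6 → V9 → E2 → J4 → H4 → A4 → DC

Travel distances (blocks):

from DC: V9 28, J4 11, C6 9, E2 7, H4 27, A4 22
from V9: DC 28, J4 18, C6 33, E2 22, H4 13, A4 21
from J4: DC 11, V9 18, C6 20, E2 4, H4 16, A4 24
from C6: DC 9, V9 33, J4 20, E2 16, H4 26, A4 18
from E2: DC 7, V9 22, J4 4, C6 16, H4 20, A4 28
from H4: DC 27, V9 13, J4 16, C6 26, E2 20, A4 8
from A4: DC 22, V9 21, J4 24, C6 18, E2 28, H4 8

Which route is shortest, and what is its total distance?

Plan I: 9 + 18 + 28 + 22 + 18 + 16 + 27 = 138
Plan II: 9 + 33 + 22 + 4 + 16 + 8 + 22 = 114

Shortest is Plan II, total 114 blocks.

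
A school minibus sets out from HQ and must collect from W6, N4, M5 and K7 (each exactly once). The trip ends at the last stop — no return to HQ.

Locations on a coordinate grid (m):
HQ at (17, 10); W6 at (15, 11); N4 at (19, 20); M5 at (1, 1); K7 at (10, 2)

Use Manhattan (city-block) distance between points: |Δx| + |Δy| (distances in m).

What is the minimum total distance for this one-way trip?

There are 4! = 24 possible orderings.
HQ → W6 → N4 → M5 → K7: 3+13+37+10 = 63
HQ → W6 → N4 → K7 → M5: 3+13+27+10 = 53
HQ → W6 → M5 → N4 → K7: 3+24+37+27 = 91
HQ → W6 → M5 → K7 → N4: 3+24+10+27 = 64
HQ → W6 → K7 → N4 → M5: 3+14+27+37 = 81
HQ → W6 → K7 → M5 → N4: 3+14+10+37 = 64
HQ → N4 → W6 → M5 → K7: 12+13+24+10 = 59
HQ → N4 → W6 → K7 → M5: 12+13+14+10 = 49
HQ → N4 → M5 → W6 → K7: 12+37+24+14 = 87
HQ → N4 → M5 → K7 → W6: 12+37+10+14 = 73
HQ → N4 → K7 → W6 → M5: 12+27+14+24 = 77
HQ → N4 → K7 → M5 → W6: 12+27+10+24 = 73
HQ → M5 → W6 → N4 → K7: 25+24+13+27 = 89
HQ → M5 → W6 → K7 → N4: 25+24+14+27 = 90
… (10 more)
The minimum is 49.
One shortest path: HQ → N4 → W6 → K7 → M5.

Minimum one-way distance = 49 m.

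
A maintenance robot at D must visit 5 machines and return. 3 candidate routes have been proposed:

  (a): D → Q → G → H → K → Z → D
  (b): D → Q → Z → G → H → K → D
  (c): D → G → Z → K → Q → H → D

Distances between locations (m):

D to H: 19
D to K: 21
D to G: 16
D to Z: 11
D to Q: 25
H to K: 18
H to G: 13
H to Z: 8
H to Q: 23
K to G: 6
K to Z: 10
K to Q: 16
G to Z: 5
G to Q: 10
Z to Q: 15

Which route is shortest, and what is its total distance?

87 m — (a) is the shortest.

(a): 25 + 10 + 13 + 18 + 10 + 11 = 87
(b): 25 + 15 + 5 + 13 + 18 + 21 = 97
(c): 16 + 5 + 10 + 16 + 23 + 19 = 89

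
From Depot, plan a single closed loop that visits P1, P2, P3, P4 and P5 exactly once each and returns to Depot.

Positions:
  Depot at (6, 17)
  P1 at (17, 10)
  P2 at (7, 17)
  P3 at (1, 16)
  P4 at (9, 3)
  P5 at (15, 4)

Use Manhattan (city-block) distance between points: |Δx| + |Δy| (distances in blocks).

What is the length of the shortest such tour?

There are 60 distinct closed tours to check (reversals are equivalent).
Depot - P1 - P2 - P3 - P4 - P5 - Depot: 18+17+7+21+7+22 = 92
Depot - P1 - P2 - P3 - P5 - P4 - Depot: 18+17+7+26+7+17 = 92
Depot - P1 - P2 - P4 - P3 - P5 - Depot: 18+17+16+21+26+22 = 120
Depot - P1 - P2 - P4 - P5 - P3 - Depot: 18+17+16+7+26+6 = 90
Depot - P1 - P2 - P5 - P3 - P4 - Depot: 18+17+21+26+21+17 = 120
Depot - P1 - P2 - P5 - P4 - P3 - Depot: 18+17+21+7+21+6 = 90
Depot - P1 - P3 - P2 - P4 - P5 - Depot: 18+22+7+16+7+22 = 92
Depot - P1 - P3 - P2 - P5 - P4 - Depot: 18+22+7+21+7+17 = 92
Depot - P1 - P3 - P4 - P2 - P5 - Depot: 18+22+21+16+21+22 = 120
Depot - P1 - P3 - P4 - P5 - P2 - Depot: 18+22+21+7+21+1 = 90
Depot - P1 - P3 - P5 - P2 - P4 - Depot: 18+22+26+21+16+17 = 120
Depot - P1 - P3 - P5 - P4 - P2 - Depot: 18+22+26+7+16+1 = 90
Depot - P1 - P4 - P2 - P3 - P5 - Depot: 18+15+16+7+26+22 = 104
Depot - P1 - P4 - P2 - P5 - P3 - Depot: 18+15+16+21+26+6 = 102
… (46 more)
Depot - P2 - P1 - P5 - P4 - P3 - Depot: 1+17+8+7+21+6 = 60  ← best
The minimum is 60.
One optimal route: Depot → P2 → P1 → P5 → P4 → P3 → Depot (or its reverse).

Minimum total distance: 60 blocks.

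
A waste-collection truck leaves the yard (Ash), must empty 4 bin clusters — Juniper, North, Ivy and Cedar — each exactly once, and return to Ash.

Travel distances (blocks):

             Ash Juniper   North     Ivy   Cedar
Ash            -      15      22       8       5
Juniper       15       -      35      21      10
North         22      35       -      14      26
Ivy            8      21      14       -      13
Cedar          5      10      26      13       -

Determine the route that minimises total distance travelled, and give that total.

Minimum total distance: 72 blocks.

With 4 stops there are 4!/2 = 12 distinct round trips (a route and its reverse cost the same).
Ash → Juniper → North → Ivy → Cedar → Ash: 15+35+14+13+5 = 82
Ash → Juniper → North → Cedar → Ivy → Ash: 15+35+26+13+8 = 97
Ash → Juniper → Ivy → North → Cedar → Ash: 15+21+14+26+5 = 81
Ash → Juniper → Ivy → Cedar → North → Ash: 15+21+13+26+22 = 97
Ash → Juniper → Cedar → North → Ivy → Ash: 15+10+26+14+8 = 73
Ash → Juniper → Cedar → Ivy → North → Ash: 15+10+13+14+22 = 74
Ash → North → Juniper → Ivy → Cedar → Ash: 22+35+21+13+5 = 96
Ash → North → Juniper → Cedar → Ivy → Ash: 22+35+10+13+8 = 88
Ash → North → Ivy → Juniper → Cedar → Ash: 22+14+21+10+5 = 72
Ash → North → Cedar → Juniper → Ivy → Ash: 22+26+10+21+8 = 87
Ash → Ivy → Juniper → North → Cedar → Ash: 8+21+35+26+5 = 95
Ash → Ivy → North → Juniper → Cedar → Ash: 8+14+35+10+5 = 72
The minimum is 72.
One optimal route: Ash → North → Ivy → Juniper → Cedar → Ash (or its reverse).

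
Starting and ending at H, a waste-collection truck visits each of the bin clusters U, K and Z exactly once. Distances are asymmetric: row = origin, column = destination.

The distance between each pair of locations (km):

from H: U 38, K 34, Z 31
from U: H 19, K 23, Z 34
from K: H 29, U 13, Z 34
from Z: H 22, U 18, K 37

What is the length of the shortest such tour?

H-U-K-Z-H: 38+23+34+22 = 117
H-U-Z-K-H: 38+34+37+29 = 138
H-K-U-Z-H: 34+13+34+22 = 103
H-K-Z-U-H: 34+34+18+19 = 105
H-Z-U-K-H: 31+18+23+29 = 101
H-Z-K-U-H: 31+37+13+19 = 100
The minimum is 100.
One optimal route: H → Z → K → U → H.

Shortest round trip = 100 km.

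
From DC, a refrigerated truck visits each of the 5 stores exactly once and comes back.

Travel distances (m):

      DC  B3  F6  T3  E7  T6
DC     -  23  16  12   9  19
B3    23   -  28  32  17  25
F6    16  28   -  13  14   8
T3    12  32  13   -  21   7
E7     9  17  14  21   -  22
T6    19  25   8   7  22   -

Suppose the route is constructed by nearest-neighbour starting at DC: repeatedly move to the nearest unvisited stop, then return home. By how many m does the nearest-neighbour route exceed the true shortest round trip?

DC: E7=9, T3=12, F6=16, T6=19, B3=23 ⇒ E7
E7: F6=14, B3=17, T3=21, T6=22 ⇒ F6
F6: T6=8, T3=13, B3=28 ⇒ T6
T6: T3=7, B3=25 ⇒ T3
T3: B3=32 ⇒ B3
NN route DC → E7 → F6 → T6 → T3 → B3 → DC costs 93.
Optimal: DC → B3 → E7 → F6 → T6 → T3 → DC costs 81 (by enumerating all 60 distinct tours).
Excess = 93 − 81 = 12.

The nearest-neighbour route is 12 m longer than optimal.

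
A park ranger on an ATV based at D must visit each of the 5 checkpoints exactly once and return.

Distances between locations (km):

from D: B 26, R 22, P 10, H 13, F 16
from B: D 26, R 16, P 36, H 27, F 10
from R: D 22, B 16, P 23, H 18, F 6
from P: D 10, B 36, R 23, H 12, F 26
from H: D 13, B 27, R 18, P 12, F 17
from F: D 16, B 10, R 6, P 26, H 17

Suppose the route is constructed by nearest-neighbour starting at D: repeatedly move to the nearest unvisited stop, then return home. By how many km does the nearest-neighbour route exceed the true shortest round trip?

The nearest-neighbour route is 5 km longer than optimal.

From D: P=10, H=13, F=16, R=22, B=26 → choose P (10).
From P: H=12, R=23, F=26, B=36 → choose H (12).
From H: F=17, R=18, B=27 → choose F (17).
From F: R=6, B=10 → choose R (6).
From R: B=16 → choose B (16).
NN route D → P → H → F → R → B → D costs 87.
Optimal: D → B → F → R → H → P → D costs 82 (by enumerating all 60 distinct tours).
Excess = 87 − 82 = 5.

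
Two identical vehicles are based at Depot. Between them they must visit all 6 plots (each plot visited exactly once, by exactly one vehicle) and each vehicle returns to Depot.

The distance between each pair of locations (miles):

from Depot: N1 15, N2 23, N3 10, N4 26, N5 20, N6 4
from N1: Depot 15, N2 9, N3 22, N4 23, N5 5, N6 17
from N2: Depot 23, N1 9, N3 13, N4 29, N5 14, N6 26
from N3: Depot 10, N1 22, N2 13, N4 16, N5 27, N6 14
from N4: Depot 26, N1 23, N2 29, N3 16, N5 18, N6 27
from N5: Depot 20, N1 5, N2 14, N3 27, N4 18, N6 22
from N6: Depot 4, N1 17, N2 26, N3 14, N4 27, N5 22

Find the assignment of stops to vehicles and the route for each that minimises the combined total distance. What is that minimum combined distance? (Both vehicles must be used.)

Check every non-empty split of the stops between the two vehicles; for each half take its own optimal tour:
  {N1} + {N2, N3, N4, N5, N6}: 30 + 86 = 116
  {N2} + {N1, N3, N4, N5, N6}: 46 + 70 = 116
  {N1, N2} + {N3, N4, N5, N6}: 47 + 70 = 117
  {N3} + {N1, N2, N4, N5, N6}: 20 + 86 = 106
  {N1, N3} + {N2, N4, N5, N6}: 47 + 86 = 133
  {N2, N3} + {N1, N4, N5, N6}: 46 + 69 = 115
  … (31 splits in total)
  {N1, N2, N3, N4, N5} + {N6}: 81 + 8 = 89  ← best
Best: vehicle 1 Depot → N2 → N1 → N5 → N4 → N3 → Depot = 81; vehicle 2 Depot → N6 → Depot = 8; combined 89.

89 miles — the smallest possible combined total.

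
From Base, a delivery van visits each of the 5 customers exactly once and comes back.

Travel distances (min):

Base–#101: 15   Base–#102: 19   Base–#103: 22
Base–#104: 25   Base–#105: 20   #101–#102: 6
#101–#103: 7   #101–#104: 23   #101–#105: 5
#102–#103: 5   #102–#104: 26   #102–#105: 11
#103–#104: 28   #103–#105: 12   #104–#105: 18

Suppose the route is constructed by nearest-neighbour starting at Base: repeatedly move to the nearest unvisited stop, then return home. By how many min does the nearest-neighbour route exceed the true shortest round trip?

Excess over optimum: 10 min.

From Base: #101=15, #102=19, #105=20, #103=22, #104=25 → choose #101 (15).
From #101: #105=5, #102=6, #103=7, #104=23 → choose #105 (5).
From #105: #102=11, #103=12, #104=18 → choose #102 (11).
From #102: #103=5, #104=26 → choose #103 (5).
From #103: #104=28 → choose #104 (28).
NN route Base → #101 → #105 → #102 → #103 → #104 → Base costs 89.
Optimal: Base → #102 → #103 → #101 → #105 → #104 → Base costs 79 (by enumerating all 60 distinct tours).
Excess = 89 − 79 = 10.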